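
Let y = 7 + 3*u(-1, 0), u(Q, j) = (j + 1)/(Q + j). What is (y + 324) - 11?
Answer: 317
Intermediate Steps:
u(Q, j) = (1 + j)/(Q + j)
y = 4 (y = 7 + 3*((1 + 0)/(-1 + 0)) = 7 + 3*(1/(-1)) = 7 + 3*(-1*1) = 7 + 3*(-1) = 7 - 3 = 4)
(y + 324) - 11 = (4 + 324) - 11 = 328 - 11 = 317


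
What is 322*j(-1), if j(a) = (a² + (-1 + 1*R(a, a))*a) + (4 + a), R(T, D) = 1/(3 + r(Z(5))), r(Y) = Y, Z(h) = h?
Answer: 6279/4 ≈ 1569.8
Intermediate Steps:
R(T, D) = ⅛ (R(T, D) = 1/(3 + 5) = 1/8 = ⅛)
j(a) = 4 + a² + a/8 (j(a) = (a² + (-1 + 1*(⅛))*a) + (4 + a) = (a² + (-1 + ⅛)*a) + (4 + a) = (a² - 7*a/8) + (4 + a) = 4 + a² + a/8)
322*j(-1) = 322*(4 + (-1)² + (⅛)*(-1)) = 322*(4 + 1 - ⅛) = 322*(39/8) = 6279/4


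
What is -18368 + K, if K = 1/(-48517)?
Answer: -891160257/48517 ≈ -18368.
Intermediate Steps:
K = -1/48517 ≈ -2.0611e-5
-18368 + K = -18368 - 1/48517 = -891160257/48517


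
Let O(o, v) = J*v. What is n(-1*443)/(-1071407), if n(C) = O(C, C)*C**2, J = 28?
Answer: 2434272596/1071407 ≈ 2272.0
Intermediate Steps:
O(o, v) = 28*v
n(C) = 28*C**3 (n(C) = (28*C)*C**2 = 28*C**3)
n(-1*443)/(-1071407) = (28*(-1*443)**3)/(-1071407) = (28*(-443)**3)*(-1/1071407) = (28*(-86938307))*(-1/1071407) = -2434272596*(-1/1071407) = 2434272596/1071407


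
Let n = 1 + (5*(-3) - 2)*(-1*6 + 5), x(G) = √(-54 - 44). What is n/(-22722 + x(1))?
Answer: -29214/36877813 - 9*I*√2/36877813 ≈ -0.00079218 - 3.4514e-7*I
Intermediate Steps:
x(G) = 7*I*√2 (x(G) = √(-98) = 7*I*√2)
n = 18 (n = 1 + (-15 - 2)*(-6 + 5) = 1 - 17*(-1) = 1 + 17 = 18)
n/(-22722 + x(1)) = 18/(-22722 + 7*I*√2)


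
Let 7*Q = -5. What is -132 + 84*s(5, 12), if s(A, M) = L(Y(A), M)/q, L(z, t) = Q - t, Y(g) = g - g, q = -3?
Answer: 224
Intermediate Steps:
Q = -5/7 (Q = (1/7)*(-5) = -5/7 ≈ -0.71429)
Y(g) = 0
L(z, t) = -5/7 - t
s(A, M) = 5/21 + M/3 (s(A, M) = (-5/7 - M)/(-3) = (-5/7 - M)*(-1/3) = 5/21 + M/3)
-132 + 84*s(5, 12) = -132 + 84*(5/21 + (1/3)*12) = -132 + 84*(5/21 + 4) = -132 + 84*(89/21) = -132 + 356 = 224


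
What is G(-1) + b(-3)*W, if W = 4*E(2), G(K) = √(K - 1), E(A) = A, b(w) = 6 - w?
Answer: 72 + I*√2 ≈ 72.0 + 1.4142*I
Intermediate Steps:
G(K) = √(-1 + K)
W = 8 (W = 4*2 = 8)
G(-1) + b(-3)*W = √(-1 - 1) + (6 - 1*(-3))*8 = √(-2) + (6 + 3)*8 = I*√2 + 9*8 = I*√2 + 72 = 72 + I*√2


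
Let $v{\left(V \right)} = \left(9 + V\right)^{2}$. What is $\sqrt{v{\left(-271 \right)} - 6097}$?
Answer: $\sqrt{62547} \approx 250.09$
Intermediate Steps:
$\sqrt{v{\left(-271 \right)} - 6097} = \sqrt{\left(9 - 271\right)^{2} - 6097} = \sqrt{\left(-262\right)^{2} - 6097} = \sqrt{68644 - 6097} = \sqrt{62547}$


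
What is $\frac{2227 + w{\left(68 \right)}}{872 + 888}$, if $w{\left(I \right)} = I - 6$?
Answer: $\frac{2289}{1760} \approx 1.3006$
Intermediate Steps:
$w{\left(I \right)} = -6 + I$ ($w{\left(I \right)} = I - 6 = -6 + I$)
$\frac{2227 + w{\left(68 \right)}}{872 + 888} = \frac{2227 + \left(-6 + 68\right)}{872 + 888} = \frac{2227 + 62}{1760} = 2289 \cdot \frac{1}{1760} = \frac{2289}{1760}$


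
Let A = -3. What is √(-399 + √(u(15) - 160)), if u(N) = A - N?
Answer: √(-399 + I*√178) ≈ 0.3339 + 19.978*I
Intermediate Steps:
u(N) = -3 - N
√(-399 + √(u(15) - 160)) = √(-399 + √((-3 - 1*15) - 160)) = √(-399 + √((-3 - 15) - 160)) = √(-399 + √(-18 - 160)) = √(-399 + √(-178)) = √(-399 + I*√178)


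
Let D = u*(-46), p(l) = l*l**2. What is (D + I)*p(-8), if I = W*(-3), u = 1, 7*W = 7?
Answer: 25088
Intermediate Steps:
W = 1 (W = (1/7)*7 = 1)
p(l) = l**3
D = -46 (D = 1*(-46) = -46)
I = -3 (I = 1*(-3) = -3)
(D + I)*p(-8) = (-46 - 3)*(-8)**3 = -49*(-512) = 25088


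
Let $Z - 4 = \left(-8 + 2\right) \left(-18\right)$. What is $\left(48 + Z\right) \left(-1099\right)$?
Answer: $-175840$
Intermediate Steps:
$Z = 112$ ($Z = 4 + \left(-8 + 2\right) \left(-18\right) = 4 - -108 = 4 + 108 = 112$)
$\left(48 + Z\right) \left(-1099\right) = \left(48 + 112\right) \left(-1099\right) = 160 \left(-1099\right) = -175840$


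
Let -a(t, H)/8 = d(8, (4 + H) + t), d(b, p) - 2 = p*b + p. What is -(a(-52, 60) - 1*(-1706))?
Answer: -826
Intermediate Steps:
d(b, p) = 2 + p + b*p (d(b, p) = 2 + (p*b + p) = 2 + (b*p + p) = 2 + (p + b*p) = 2 + p + b*p)
a(t, H) = -304 - 72*H - 72*t (a(t, H) = -8*(2 + ((4 + H) + t) + 8*((4 + H) + t)) = -8*(2 + (4 + H + t) + 8*(4 + H + t)) = -8*(2 + (4 + H + t) + (32 + 8*H + 8*t)) = -8*(38 + 9*H + 9*t) = -304 - 72*H - 72*t)
-(a(-52, 60) - 1*(-1706)) = -((-304 - 72*60 - 72*(-52)) - 1*(-1706)) = -((-304 - 4320 + 3744) + 1706) = -(-880 + 1706) = -1*826 = -826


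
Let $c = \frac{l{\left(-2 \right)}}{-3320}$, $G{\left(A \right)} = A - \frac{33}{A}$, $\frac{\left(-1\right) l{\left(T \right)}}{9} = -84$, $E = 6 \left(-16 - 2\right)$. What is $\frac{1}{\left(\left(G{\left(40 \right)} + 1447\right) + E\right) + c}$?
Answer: $\frac{664}{914957} \approx 0.00072572$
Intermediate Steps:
$E = -108$ ($E = 6 \left(-18\right) = -108$)
$l{\left(T \right)} = 756$ ($l{\left(T \right)} = \left(-9\right) \left(-84\right) = 756$)
$c = - \frac{189}{830}$ ($c = \frac{756}{-3320} = 756 \left(- \frac{1}{3320}\right) = - \frac{189}{830} \approx -0.22771$)
$\frac{1}{\left(\left(G{\left(40 \right)} + 1447\right) + E\right) + c} = \frac{1}{\left(\left(\left(40 - \frac{33}{40}\right) + 1447\right) - 108\right) - \frac{189}{830}} = \frac{1}{\left(\left(\frac{1567}{40} + 1447\right) - 108\right) - \frac{189}{830}} = \frac{1}{\left(\frac{59447}{40} - 108\right) - \frac{189}{830}} = \frac{1}{\frac{55127}{40} - \frac{189}{830}} = \frac{1}{\frac{914957}{664}} = \frac{664}{914957}$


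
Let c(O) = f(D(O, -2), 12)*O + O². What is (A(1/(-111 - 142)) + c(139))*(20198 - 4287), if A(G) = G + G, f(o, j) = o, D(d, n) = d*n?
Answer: -77776388865/253 ≈ -3.0742e+8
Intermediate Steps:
c(O) = -O² (c(O) = (O*(-2))*O + O² = (-2*O)*O + O² = -2*O² + O² = -O²)
A(G) = 2*G
(A(1/(-111 - 142)) + c(139))*(20198 - 4287) = (2/(-111 - 142) - 1*139²)*(20198 - 4287) = (2/(-253) - 1*19321)*15911 = (2*(-1/253) - 19321)*15911 = (-2/253 - 19321)*15911 = -4888215/253*15911 = -77776388865/253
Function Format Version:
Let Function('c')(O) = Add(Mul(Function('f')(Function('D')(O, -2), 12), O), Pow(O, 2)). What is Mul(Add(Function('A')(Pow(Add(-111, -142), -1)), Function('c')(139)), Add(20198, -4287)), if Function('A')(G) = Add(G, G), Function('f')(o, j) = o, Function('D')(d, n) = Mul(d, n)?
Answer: Rational(-77776388865, 253) ≈ -3.0742e+8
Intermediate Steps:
Function('c')(O) = Mul(-1, Pow(O, 2)) (Function('c')(O) = Add(Mul(Mul(O, -2), O), Pow(O, 2)) = Add(Mul(Mul(-2, O), O), Pow(O, 2)) = Add(Mul(-2, Pow(O, 2)), Pow(O, 2)) = Mul(-1, Pow(O, 2)))
Function('A')(G) = Mul(2, G)
Mul(Add(Function('A')(Pow(Add(-111, -142), -1)), Function('c')(139)), Add(20198, -4287)) = Mul(Add(Mul(2, Pow(Add(-111, -142), -1)), Mul(-1, Pow(139, 2))), Add(20198, -4287)) = Mul(Add(Mul(2, Pow(-253, -1)), Mul(-1, 19321)), 15911) = Mul(Add(Mul(2, Rational(-1, 253)), -19321), 15911) = Mul(Add(Rational(-2, 253), -19321), 15911) = Mul(Rational(-4888215, 253), 15911) = Rational(-77776388865, 253)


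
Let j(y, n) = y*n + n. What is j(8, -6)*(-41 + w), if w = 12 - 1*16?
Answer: 2430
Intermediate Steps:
j(y, n) = n + n*y (j(y, n) = n*y + n = n + n*y)
w = -4 (w = 12 - 16 = -4)
j(8, -6)*(-41 + w) = (-6*(1 + 8))*(-41 - 4) = -6*9*(-45) = -54*(-45) = 2430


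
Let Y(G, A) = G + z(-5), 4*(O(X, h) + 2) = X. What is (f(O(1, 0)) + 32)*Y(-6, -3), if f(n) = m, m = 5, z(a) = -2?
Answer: -296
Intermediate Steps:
O(X, h) = -2 + X/4
Y(G, A) = -2 + G (Y(G, A) = G - 2 = -2 + G)
f(n) = 5
(f(O(1, 0)) + 32)*Y(-6, -3) = (5 + 32)*(-2 - 6) = 37*(-8) = -296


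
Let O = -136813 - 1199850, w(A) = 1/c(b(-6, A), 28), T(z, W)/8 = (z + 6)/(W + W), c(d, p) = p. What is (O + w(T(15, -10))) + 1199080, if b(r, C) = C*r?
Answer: -3852323/28 ≈ -1.3758e+5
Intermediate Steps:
T(z, W) = 4*(6 + z)/W (T(z, W) = 8*((z + 6)/(W + W)) = 8*((6 + z)/((2*W))) = 8*((6 + z)*(1/(2*W))) = 8*((6 + z)/(2*W)) = 4*(6 + z)/W)
w(A) = 1/28
O = -1336663
(O + w(T(15, -10))) + 1199080 = (-1336663 + 1/28) + 1199080 = -37426563/28 + 1199080 = -3852323/28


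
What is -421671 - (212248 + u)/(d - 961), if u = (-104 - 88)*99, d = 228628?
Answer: -96000764797/227667 ≈ -4.2167e+5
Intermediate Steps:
u = -19008 (u = -192*99 = -19008)
-421671 - (212248 + u)/(d - 961) = -421671 - (212248 - 19008)/(228628 - 961) = -421671 - 193240/227667 = -96000764797/227667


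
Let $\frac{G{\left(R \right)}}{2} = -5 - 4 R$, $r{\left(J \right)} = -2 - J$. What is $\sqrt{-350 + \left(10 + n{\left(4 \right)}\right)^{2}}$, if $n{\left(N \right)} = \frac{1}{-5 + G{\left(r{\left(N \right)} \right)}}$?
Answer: $\frac{i \sqrt{271589}}{33} \approx 15.792 i$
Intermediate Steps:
$G{\left(R \right)} = -10 - 8 R$ ($G{\left(R \right)} = 2 \left(-5 - 4 R\right) = -10 - 8 R$)
$n{\left(N \right)} = \frac{1}{1 + 8 N}$ ($n{\left(N \right)} = \frac{1}{-5 - \left(10 + 8 \left(-2 - N\right)\right)} = \frac{1}{-5 + \left(-10 + \left(16 + 8 N\right)\right)} = \frac{1}{-5 + \left(6 + 8 N\right)} = \frac{1}{1 + 8 N}$)
$\sqrt{-350 + \left(10 + n{\left(4 \right)}\right)^{2}} = \sqrt{-350 + \left(10 + \frac{1}{1 + 8 \cdot 4}\right)^{2}} = \sqrt{-350 + \left(10 + \frac{1}{1 + 32}\right)^{2}} = \sqrt{-350 + \left(10 + \frac{1}{33}\right)^{2}} = \sqrt{-350 + \left(\frac{331}{33}\right)^{2}} = \sqrt{-350 + \frac{109561}{1089}} = \sqrt{- \frac{271589}{1089}} = \frac{i \sqrt{271589}}{33}$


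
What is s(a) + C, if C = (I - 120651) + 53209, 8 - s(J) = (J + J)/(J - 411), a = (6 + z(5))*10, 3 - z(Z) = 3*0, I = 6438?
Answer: -6526512/107 ≈ -60995.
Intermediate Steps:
z(Z) = 3 (z(Z) = 3 - 3*0 = 3 - 1*0 = 3 + 0 = 3)
a = 90 (a = (6 + 3)*10 = 9*10 = 90)
s(J) = 8 - 2*J/(-411 + J) (s(J) = 8 - (J + J)/(J - 411) = 8 - 2*J/(-411 + J))
C = -61004 (C = (6438 - 120651) + 53209 = -114213 + 53209 = -61004)
s(a) + C = 6*(-548 + 90)/(-411 + 90) - 61004 = 6*(-458)/(-321) - 61004 = 6*(-1/321)*(-458) - 61004 = 916/107 - 61004 = -6526512/107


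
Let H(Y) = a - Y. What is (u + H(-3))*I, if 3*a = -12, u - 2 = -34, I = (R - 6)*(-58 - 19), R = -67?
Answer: -185493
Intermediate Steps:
I = 5621 (I = (-67 - 6)*(-58 - 19) = -73*(-77) = 5621)
u = -32 (u = 2 - 34 = -32)
a = -4 (a = (⅓)*(-12) = -4)
H(Y) = -4 - Y
(u + H(-3))*I = (-32 + (-4 - 1*(-3)))*5621 = (-32 + (-4 + 3))*5621 = (-32 - 1)*5621 = -33*5621 = -185493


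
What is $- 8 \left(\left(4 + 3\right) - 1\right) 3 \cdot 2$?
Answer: $-288$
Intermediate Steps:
$- 8 \left(\left(4 + 3\right) - 1\right) 3 \cdot 2 = - 8 \left(7 - 1\right) 3 \cdot 2 = - 8 \cdot 6 \cdot 3 \cdot 2 = \left(-8\right) 18 \cdot 2 = \left(-144\right) 2 = -288$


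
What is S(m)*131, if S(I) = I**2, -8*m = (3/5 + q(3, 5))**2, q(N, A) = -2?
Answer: 314531/40000 ≈ 7.8633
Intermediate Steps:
m = -49/200 (m = -(3/5 - 2)**2/8 = -(-7/5)**2/8 = -1/8*49/25 = -49/200 ≈ -0.24500)
S(m)*131 = (-49/200)**2*131 = (2401/40000)*131 = 314531/40000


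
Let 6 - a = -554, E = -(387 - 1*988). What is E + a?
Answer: 1161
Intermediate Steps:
E = 601 (E = -(387 - 988) = -1*(-601) = 601)
a = 560 (a = 6 - 1*(-554) = 6 + 554 = 560)
E + a = 601 + 560 = 1161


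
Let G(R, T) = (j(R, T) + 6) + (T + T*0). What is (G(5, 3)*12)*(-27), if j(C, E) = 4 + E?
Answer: -5184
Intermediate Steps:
G(R, T) = 10 + 2*T (G(R, T) = ((4 + T) + 6) + (T + T*0) = (10 + T) + (T + 0) = (10 + T) + T = 10 + 2*T)
(G(5, 3)*12)*(-27) = ((10 + 2*3)*12)*(-27) = ((10 + 6)*12)*(-27) = (16*12)*(-27) = 192*(-27) = -5184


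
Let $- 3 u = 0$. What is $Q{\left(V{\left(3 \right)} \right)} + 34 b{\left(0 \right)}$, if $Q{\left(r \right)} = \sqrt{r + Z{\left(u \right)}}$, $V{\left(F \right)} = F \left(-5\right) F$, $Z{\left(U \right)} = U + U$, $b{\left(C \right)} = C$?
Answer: $3 i \sqrt{5} \approx 6.7082 i$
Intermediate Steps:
$u = 0$ ($u = \left(- \frac{1}{3}\right) 0 = 0$)
$Z{\left(U \right)} = 2 U$
$V{\left(F \right)} = - 5 F^{2}$ ($V{\left(F \right)} = - 5 F F = - 5 F^{2}$)
$Q{\left(r \right)} = \sqrt{r}$ ($Q{\left(r \right)} = \sqrt{r + 2 \cdot 0} = \sqrt{r + 0} = \sqrt{r}$)
$Q{\left(V{\left(3 \right)} \right)} + 34 b{\left(0 \right)} = \sqrt{- 5 \cdot 3^{2}} + 34 \cdot 0 = \sqrt{\left(-5\right) 9} + 0 = \sqrt{-45} + 0 = 3 i \sqrt{5} + 0 = 3 i \sqrt{5}$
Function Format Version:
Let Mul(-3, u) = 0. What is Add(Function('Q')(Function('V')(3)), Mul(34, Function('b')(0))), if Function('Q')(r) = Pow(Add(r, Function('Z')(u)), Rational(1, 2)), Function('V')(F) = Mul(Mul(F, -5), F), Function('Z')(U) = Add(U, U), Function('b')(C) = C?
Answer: Mul(3, I, Pow(5, Rational(1, 2))) ≈ Mul(6.7082, I)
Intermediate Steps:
u = 0 (u = Mul(Rational(-1, 3), 0) = 0)
Function('Z')(U) = Mul(2, U)
Function('V')(F) = Mul(-5, Pow(F, 2)) (Function('V')(F) = Mul(Mul(-5, F), F) = Mul(-5, Pow(F, 2)))
Function('Q')(r) = Pow(r, Rational(1, 2)) (Function('Q')(r) = Pow(Add(r, Mul(2, 0)), Rational(1, 2)) = Pow(Add(r, 0), Rational(1, 2)) = Pow(r, Rational(1, 2)))
Add(Function('Q')(Function('V')(3)), Mul(34, Function('b')(0))) = Add(Pow(Mul(-5, Pow(3, 2)), Rational(1, 2)), Mul(34, 0)) = Add(Pow(Mul(-5, 9), Rational(1, 2)), 0) = Add(Pow(-45, Rational(1, 2)), 0) = Add(Mul(3, I, Pow(5, Rational(1, 2))), 0) = Mul(3, I, Pow(5, Rational(1, 2)))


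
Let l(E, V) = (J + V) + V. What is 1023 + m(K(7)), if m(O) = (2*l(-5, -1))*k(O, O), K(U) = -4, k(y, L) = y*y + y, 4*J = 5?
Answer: 1005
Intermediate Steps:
J = 5/4 (J = (1/4)*5 = 5/4 ≈ 1.2500)
k(y, L) = y + y**2 (k(y, L) = y**2 + y = y + y**2)
l(E, V) = 5/4 + 2*V (l(E, V) = (5/4 + V) + V = 5/4 + 2*V)
m(O) = -3*O*(1 + O)/2 (m(O) = (2*(5/4 + 2*(-1)))*(O*(1 + O)) = (2*(5/4 - 2))*(O*(1 + O)) = (2*(-3/4))*(O*(1 + O)) = -3*O*(1 + O)/2)
1023 + m(K(7)) = 1023 - 3/2*(-4)*(1 - 4) = 1023 - 3/2*(-4)*(-3) = 1023 - 18 = 1005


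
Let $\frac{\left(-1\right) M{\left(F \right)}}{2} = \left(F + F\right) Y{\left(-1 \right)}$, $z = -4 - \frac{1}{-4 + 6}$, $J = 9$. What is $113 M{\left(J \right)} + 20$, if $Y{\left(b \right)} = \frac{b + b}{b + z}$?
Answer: $- \frac{16052}{11} \approx -1459.3$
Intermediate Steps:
$z = - \frac{9}{2}$ ($z = -4 - \frac{1}{2} = - \frac{9}{2} \approx -4.5$)
$Y{\left(b \right)} = \frac{2 b}{- \frac{9}{2} + b}$ ($Y{\left(b \right)} = \frac{b + b}{b - \frac{9}{2}} = \frac{2 b}{- \frac{9}{2} + b}$)
$M{\left(F \right)} = - \frac{16 F}{11}$ ($M{\left(F \right)} = - 2 \left(F + F\right) 4 \left(-1\right) \frac{1}{-9 + 2 \left(-1\right)} = - 2 \cdot 2 F 4 \left(-1\right) \frac{1}{-9 - 2} = - 2 \cdot 2 F 4 \left(-1\right) \frac{1}{-11} = - 2 \cdot 2 F 4 \left(-1\right) \left(- \frac{1}{11}\right) = - 2 \cdot 2 F \frac{4}{11} = - 2 \frac{8 F}{11} = - \frac{16 F}{11}$)
$113 M{\left(J \right)} + 20 = 113 \left(\left(- \frac{16}{11}\right) 9\right) + 20 = 113 \left(- \frac{144}{11}\right) + 20 = - \frac{16272}{11} + 20 = - \frac{16052}{11}$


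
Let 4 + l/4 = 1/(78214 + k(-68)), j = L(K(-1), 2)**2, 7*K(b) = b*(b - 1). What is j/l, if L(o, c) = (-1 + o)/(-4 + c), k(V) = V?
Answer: -976825/122532536 ≈ -0.0079720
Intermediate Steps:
K(b) = b*(-1 + b)/7 (K(b) = (b*(b - 1))/7 = (b*(-1 + b))/7 = b*(-1 + b)/7)
L(o, c) = (-1 + o)/(-4 + c)
j = 25/196 (j = ((-1 + (1/7)*(-1)*(-1 - 1))/(-4 + 2))**2 = ((-1 + (1/7)*(-1)*(-2))/(-2))**2 = (-(-1 + 2/7)/2)**2 = (-1/2*(-5/7))**2 = (5/14)**2 = 25/196 ≈ 0.12755)
l = -625166/39073 (l = -16 + 4/(78214 - 68) = -16 + 4/78146 = -16 + 4*(1/78146) = -16 + 2/39073 = -625166/39073 ≈ -16.000)
j/l = 25/(196*(-625166/39073)) = (25/196)*(-39073/625166) = -976825/122532536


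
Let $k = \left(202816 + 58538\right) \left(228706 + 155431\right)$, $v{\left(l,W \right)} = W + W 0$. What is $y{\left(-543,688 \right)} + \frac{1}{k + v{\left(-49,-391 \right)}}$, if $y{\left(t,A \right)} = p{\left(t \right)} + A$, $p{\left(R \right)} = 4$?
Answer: $\frac{69473852846045}{100395741107} \approx 692.0$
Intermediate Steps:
$y{\left(t,A \right)} = 4 + A$
$v{\left(l,W \right)} = W$ ($v{\left(l,W \right)} = W + 0 = W$)
$k = 100395741498$ ($k = 261354 \cdot 384137 = 100395741498$)
$y{\left(-543,688 \right)} + \frac{1}{k + v{\left(-49,-391 \right)}} = \left(4 + 688\right) + \frac{1}{100395741498 - 391} = 692 + \frac{1}{100395741107} = \frac{69473852846045}{100395741107}$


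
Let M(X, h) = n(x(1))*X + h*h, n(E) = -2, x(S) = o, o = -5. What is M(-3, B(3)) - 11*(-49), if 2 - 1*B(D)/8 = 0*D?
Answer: 801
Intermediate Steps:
x(S) = -5
B(D) = 16 (B(D) = 16 - 0*D = 16 - 8*0 = 16 + 0 = 16)
M(X, h) = h**2 - 2*X (M(X, h) = -2*X + h*h = -2*X + h**2 = h**2 - 2*X)
M(-3, B(3)) - 11*(-49) = (16**2 - 2*(-3)) - 11*(-49) = (256 + 6) + 539 = 262 + 539 = 801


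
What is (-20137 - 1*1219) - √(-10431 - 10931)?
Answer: -21356 - I*√21362 ≈ -21356.0 - 146.16*I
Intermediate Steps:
(-20137 - 1*1219) - √(-10431 - 10931) = (-20137 - 1219) - √(-21362) = -21356 - I*√21362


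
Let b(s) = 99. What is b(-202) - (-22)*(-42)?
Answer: -825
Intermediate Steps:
b(-202) - (-22)*(-42) = 99 - (-22)*(-42) = 99 - 1*924 = 99 - 924 = -825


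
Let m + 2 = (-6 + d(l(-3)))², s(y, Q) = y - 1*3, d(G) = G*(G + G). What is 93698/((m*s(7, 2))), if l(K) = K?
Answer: 46849/284 ≈ 164.96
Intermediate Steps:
d(G) = 2*G² (d(G) = G*(2*G) = 2*G²)
s(y, Q) = -3 + y (s(y, Q) = y - 3 = -3 + y)
m = 142 (m = -2 + (-6 + 2*(-3)²)² = -2 + (-6 + 2*9)² = -2 + (-6 + 18)² = -2 + 12² = -2 + 144 = 142)
93698/((m*s(7, 2))) = 93698/((142*(-3 + 7))) = 93698/((142*4)) = 93698/568 = 93698*(1/568) = 46849/284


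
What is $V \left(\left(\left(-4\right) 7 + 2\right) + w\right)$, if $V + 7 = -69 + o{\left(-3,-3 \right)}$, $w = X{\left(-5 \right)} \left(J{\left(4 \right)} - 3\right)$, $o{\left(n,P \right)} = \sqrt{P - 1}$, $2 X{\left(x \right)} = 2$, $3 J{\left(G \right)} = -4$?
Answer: $\frac{6916}{3} - \frac{182 i}{3} \approx 2305.3 - 60.667 i$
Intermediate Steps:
$J{\left(G \right)} = - \frac{4}{3}$ ($J{\left(G \right)} = \frac{1}{3} \left(-4\right) = - \frac{4}{3}$)
$X{\left(x \right)} = 1$ ($X{\left(x \right)} = \frac{1}{2} \cdot 2 = 1$)
$o{\left(n,P \right)} = \sqrt{-1 + P}$
$w = - \frac{13}{3}$ ($w = 1 \left(- \frac{4}{3} - 3\right) = 1 \left(- \frac{13}{3}\right) = - \frac{13}{3} \approx -4.3333$)
$V = -76 + 2 i$ ($V = -7 - \left(69 - \sqrt{-1 - 3}\right) = -7 - \left(69 - \sqrt{-4}\right) = -7 - \left(69 - 2 i\right) = -76 + 2 i \approx -76.0 + 2.0 i$)
$V \left(\left(\left(-4\right) 7 + 2\right) + w\right) = \left(-76 + 2 i\right) \left(\left(\left(-4\right) 7 + 2\right) - \frac{13}{3}\right) = \left(-76 + 2 i\right) \left(\left(-28 + 2\right) - \frac{13}{3}\right) = \left(-76 + 2 i\right) \left(-26 - \frac{13}{3}\right) = \left(-76 + 2 i\right) \left(- \frac{91}{3}\right) = \frac{6916}{3} - \frac{182 i}{3}$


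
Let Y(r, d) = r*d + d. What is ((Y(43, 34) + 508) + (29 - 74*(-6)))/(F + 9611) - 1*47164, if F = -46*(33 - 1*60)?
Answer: -511868415/10853 ≈ -47164.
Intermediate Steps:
Y(r, d) = d + d*r (Y(r, d) = d*r + d = d + d*r)
F = 1242 (F = -46*(33 - 60) = -46*(-27) = 1242)
((Y(43, 34) + 508) + (29 - 74*(-6)))/(F + 9611) - 1*47164 = ((34*(1 + 43) + 508) + (29 - 74*(-6)))/(1242 + 9611) - 1*47164 = ((34*44 + 508) + (29 + 444))/10853 - 47164 = ((1496 + 508) + 473)*(1/10853) - 47164 = (2004 + 473)*(1/10853) - 47164 = 2477*(1/10853) - 47164 = 2477/10853 - 47164 = -511868415/10853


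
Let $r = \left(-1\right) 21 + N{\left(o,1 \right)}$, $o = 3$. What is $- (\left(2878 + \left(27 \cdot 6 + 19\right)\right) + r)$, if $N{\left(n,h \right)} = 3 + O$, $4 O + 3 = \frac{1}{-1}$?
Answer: $-3040$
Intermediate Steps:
$O = -1$ ($O = - \frac{3}{4} + \frac{1}{4 \left(-1\right)} = - \frac{3}{4} + \frac{1}{4} \left(-1\right) = - \frac{3}{4} - \frac{1}{4} = -1$)
$N{\left(n,h \right)} = 2$ ($N{\left(n,h \right)} = 3 - 1 = 2$)
$r = -19$ ($r = \left(-1\right) 21 + 2 = -21 + 2 = -19$)
$- (\left(2878 + \left(27 \cdot 6 + 19\right)\right) + r) = - (\left(2878 + \left(27 \cdot 6 + 19\right)\right) - 19) = - (\left(2878 + \left(162 + 19\right)\right) - 19) = - (\left(2878 + 181\right) - 19) = - (3059 - 19) = \left(-1\right) 3040 = -3040$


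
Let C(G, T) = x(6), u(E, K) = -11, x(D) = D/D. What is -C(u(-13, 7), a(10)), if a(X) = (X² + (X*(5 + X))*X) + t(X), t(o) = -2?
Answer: -1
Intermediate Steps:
x(D) = 1
a(X) = -2 + X² + X²*(5 + X) (a(X) = (X² + (X*(5 + X))*X) - 2 = (X² + X²*(5 + X)) - 2 = -2 + X² + X²*(5 + X))
C(G, T) = 1
-C(u(-13, 7), a(10)) = -1*1 = -1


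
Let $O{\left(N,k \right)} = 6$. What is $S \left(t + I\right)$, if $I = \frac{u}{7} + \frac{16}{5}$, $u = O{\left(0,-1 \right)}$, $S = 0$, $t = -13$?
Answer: $0$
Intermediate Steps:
$u = 6$
$I = \frac{142}{35}$ ($I = \frac{6}{7} + \frac{16}{5} = \frac{142}{35} \approx 4.0571$)
$S \left(t + I\right) = 0 \left(-13 + \frac{142}{35}\right) = 0 \left(- \frac{313}{35}\right) = 0$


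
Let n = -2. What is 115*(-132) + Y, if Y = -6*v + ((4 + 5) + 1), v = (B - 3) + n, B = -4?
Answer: -15116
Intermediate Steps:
v = -9 (v = (-4 - 3) - 2 = -7 - 2 = -9)
Y = 64 (Y = -6*(-9) + ((4 + 5) + 1) = 54 + (9 + 1) = 54 + 10 = 64)
115*(-132) + Y = 115*(-132) + 64 = -15180 + 64 = -15116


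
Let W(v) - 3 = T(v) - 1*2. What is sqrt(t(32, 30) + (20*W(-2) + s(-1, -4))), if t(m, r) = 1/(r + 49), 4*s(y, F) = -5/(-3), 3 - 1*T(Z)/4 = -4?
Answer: sqrt(130408539)/474 ≈ 24.092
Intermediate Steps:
T(Z) = 28 (T(Z) = 12 - 4*(-4) = 12 + 16 = 28)
s(y, F) = 5/12 (s(y, F) = (-5/(-3))/4 = (-5*(-1/3))/4 = (1/4)*(5/3) = 5/12)
W(v) = 29 (W(v) = 3 + (28 - 1*2) = 3 + (28 - 2) = 3 + 26 = 29)
t(m, r) = 1/(49 + r)
sqrt(t(32, 30) + (20*W(-2) + s(-1, -4))) = sqrt(1/(49 + 30) + (20*29 + 5/12)) = sqrt(1/79 + (580 + 5/12)) = sqrt(1/79 + 6965/12) = sqrt(550247/948) = sqrt(130408539)/474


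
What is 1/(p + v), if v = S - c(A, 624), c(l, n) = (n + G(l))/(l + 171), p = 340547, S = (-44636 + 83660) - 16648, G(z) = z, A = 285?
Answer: 152/55163993 ≈ 2.7554e-6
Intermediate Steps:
S = 22376 (S = 39024 - 16648 = 22376)
c(l, n) = (l + n)/(171 + l) (c(l, n) = (n + l)/(l + 171) = (l + n)/(171 + l))
v = 3400849/152 (v = 22376 - (285 + 624)/(171 + 285) = 22376 - 909/456 = 22376 - 1*303/152 = 22376 - 303/152 = 3400849/152 ≈ 22374.)
1/(p + v) = 1/(340547 + 3400849/152) = 1/(55163993/152) = 152/55163993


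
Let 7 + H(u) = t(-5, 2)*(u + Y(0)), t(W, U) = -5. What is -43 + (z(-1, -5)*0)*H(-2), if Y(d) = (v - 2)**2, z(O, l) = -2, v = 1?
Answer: -43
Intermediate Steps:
Y(d) = 1 (Y(d) = (1 - 2)**2 = (-1)**2 = 1)
H(u) = -12 - 5*u (H(u) = -7 - 5*(u + 1) = -7 - 5*(1 + u) = -7 + (-5 - 5*u) = -12 - 5*u)
-43 + (z(-1, -5)*0)*H(-2) = -43 + (-2*0)*(-12 - 5*(-2)) = -43 + 0*(-12 + 10) = -43 + 0*(-2) = -43 + 0 = -43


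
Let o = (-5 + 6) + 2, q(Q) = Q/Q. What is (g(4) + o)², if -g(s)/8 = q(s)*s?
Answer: 841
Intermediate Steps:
q(Q) = 1
g(s) = -8*s
o = 3 (o = 1 + 2 = 3)
(g(4) + o)² = (-8*4 + 3)² = (-32 + 3)² = (-29)² = 841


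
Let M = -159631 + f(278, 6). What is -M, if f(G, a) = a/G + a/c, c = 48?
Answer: 177509509/1112 ≈ 1.5963e+5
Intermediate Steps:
f(G, a) = a/48 + a/G (f(G, a) = a/G + a/48 = a/48 + a/G)
M = -177509509/1112 (M = -159631 + ((1/48)*6 + 6/278) = -159631 + (⅛ + 6*(1/278)) = -159631 + (⅛ + 3/139) = -159631 + 163/1112 = -177509509/1112 ≈ -1.5963e+5)
-M = -1*(-177509509/1112) = 177509509/1112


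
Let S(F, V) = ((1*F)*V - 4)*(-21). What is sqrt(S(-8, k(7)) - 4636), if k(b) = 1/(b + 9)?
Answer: I*sqrt(18166)/2 ≈ 67.391*I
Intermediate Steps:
k(b) = 1/(9 + b)
S(F, V) = 84 - 21*F*V (S(F, V) = (F*V - 4)*(-21) = (-4 + F*V)*(-21) = 84 - 21*F*V)
sqrt(S(-8, k(7)) - 4636) = sqrt((84 - 21*(-8)/(9 + 7)) - 4636) = sqrt((84 - 21*(-8)/16) - 4636) = sqrt((84 - 21*(-8)*1/16) - 4636) = sqrt((84 + 21/2) - 4636) = sqrt(189/2 - 4636) = sqrt(-9083/2) = I*sqrt(18166)/2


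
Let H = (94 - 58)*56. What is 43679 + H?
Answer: 45695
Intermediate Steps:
H = 2016 (H = 36*56 = 2016)
43679 + H = 43679 + 2016 = 45695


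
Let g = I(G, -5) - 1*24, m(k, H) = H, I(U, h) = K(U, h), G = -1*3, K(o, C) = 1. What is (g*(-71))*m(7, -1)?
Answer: -1633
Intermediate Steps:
G = -3
I(U, h) = 1
g = -23 (g = 1 - 1*24 = 1 - 24 = -23)
(g*(-71))*m(7, -1) = -23*(-71)*(-1) = 1633*(-1) = -1633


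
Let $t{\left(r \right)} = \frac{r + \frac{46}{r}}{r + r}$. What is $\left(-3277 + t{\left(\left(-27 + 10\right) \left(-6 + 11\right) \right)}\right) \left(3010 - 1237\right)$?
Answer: $- \frac{83943356967}{14450} \approx -5.8092 \cdot 10^{6}$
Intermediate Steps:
$t{\left(r \right)} = \frac{r + \frac{46}{r}}{2 r}$
$\left(-3277 + t{\left(\left(-27 + 10\right) \left(-6 + 11\right) \right)}\right) \left(3010 - 1237\right) = \left(-3277 + \left(\frac{1}{2} + \frac{23}{\left(-27 + 10\right)^{2} \left(-6 + 11\right)^{2}}\right)\right) \left(3010 - 1237\right) = \left(-3277 + \left(\frac{1}{2} + \frac{23}{7225}\right)\right) 1773 = \left(-3277 + \frac{7271}{14450}\right) 1773 = \left(- \frac{47345379}{14450}\right) 1773 = - \frac{83943356967}{14450}$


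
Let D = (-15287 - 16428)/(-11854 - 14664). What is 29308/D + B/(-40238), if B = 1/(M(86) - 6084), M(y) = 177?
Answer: 184726969811816819/7538207240190 ≈ 24505.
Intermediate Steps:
D = 31715/26518 (D = -31715/(-26518) = -31715*(-1/26518) = 31715/26518 ≈ 1.1960)
B = -1/5907 (B = 1/(177 - 6084) = 1/(-5907) = -1/5907 ≈ -0.00016929)
29308/D + B/(-40238) = 29308/(31715/26518) - 1/5907/(-40238) = 29308*(26518/31715) - 1/5907*(-1/40238) = 777189544/31715 + 1/237685866 = 184726969811816819/7538207240190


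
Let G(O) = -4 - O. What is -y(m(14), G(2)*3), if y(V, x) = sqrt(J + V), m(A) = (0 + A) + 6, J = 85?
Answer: -sqrt(105) ≈ -10.247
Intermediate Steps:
m(A) = 6 + A (m(A) = A + 6 = 6 + A)
y(V, x) = sqrt(85 + V)
-y(m(14), G(2)*3) = -sqrt(85 + (6 + 14)) = -sqrt(85 + 20) = -sqrt(105)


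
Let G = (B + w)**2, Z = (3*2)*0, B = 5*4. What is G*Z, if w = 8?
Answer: 0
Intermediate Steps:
B = 20
Z = 0 (Z = 6*0 = 0)
G = 784 (G = (20 + 8)**2 = 28**2 = 784)
G*Z = 784*0 = 0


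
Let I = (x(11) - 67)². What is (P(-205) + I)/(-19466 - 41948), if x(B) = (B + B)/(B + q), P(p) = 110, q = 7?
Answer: -179687/2487267 ≈ -0.072243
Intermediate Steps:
x(B) = 2*B/(7 + B) (x(B) = (B + B)/(B + 7) = (2*B)/(7 + B) = 2*B/(7 + B))
I = 350464/81 (I = (2*11/(7 + 11) - 67)² = (2*11/18 - 67)² = (2*11*(1/18) - 67)² = (11/9 - 67)² = (-592/9)² = 350464/81 ≈ 4326.7)
(P(-205) + I)/(-19466 - 41948) = (110 + 350464/81)/(-19466 - 41948) = (359374/81)/(-61414) = (359374/81)*(-1/61414) = -179687/2487267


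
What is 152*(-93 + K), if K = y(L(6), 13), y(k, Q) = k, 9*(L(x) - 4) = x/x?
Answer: -121600/9 ≈ -13511.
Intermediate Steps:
L(x) = 37/9 (L(x) = 4 + (x/x)/9 = 4 + (1/9)*1 = 4 + 1/9 = 37/9)
K = 37/9 ≈ 4.1111
152*(-93 + K) = 152*(-93 + 37/9) = 152*(-800/9) = -121600/9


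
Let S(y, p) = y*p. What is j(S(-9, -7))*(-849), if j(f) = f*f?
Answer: -3369681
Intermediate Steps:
S(y, p) = p*y
j(f) = f²
j(S(-9, -7))*(-849) = (-7*(-9))²*(-849) = 63²*(-849) = 3969*(-849) = -3369681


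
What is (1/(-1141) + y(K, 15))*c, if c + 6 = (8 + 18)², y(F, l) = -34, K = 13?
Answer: -25992650/1141 ≈ -22781.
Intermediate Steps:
c = 670 (c = -6 + (8 + 18)² = -6 + 26² = -6 + 676 = 670)
(1/(-1141) + y(K, 15))*c = (1/(-1141) - 34)*670 = (-1/1141 - 34)*670 = -38795/1141*670 = -25992650/1141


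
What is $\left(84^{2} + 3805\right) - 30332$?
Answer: $-19471$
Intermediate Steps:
$\left(84^{2} + 3805\right) - 30332 = \left(7056 + 3805\right) - 30332 = 10861 - 30332 = -19471$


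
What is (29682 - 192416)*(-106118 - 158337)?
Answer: 43035819970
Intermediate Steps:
(29682 - 192416)*(-106118 - 158337) = -162734*(-264455) = 43035819970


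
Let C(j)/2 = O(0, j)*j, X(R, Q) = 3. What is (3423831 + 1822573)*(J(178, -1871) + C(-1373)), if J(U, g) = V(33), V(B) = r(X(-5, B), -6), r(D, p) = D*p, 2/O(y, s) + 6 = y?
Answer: 14123319568/3 ≈ 4.7078e+9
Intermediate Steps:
O(y, s) = 2/(-6 + y)
V(B) = -18 (V(B) = 3*(-6) = -18)
J(U, g) = -18
C(j) = -2*j/3 (C(j) = 2*((2/(-6 + 0))*j) = 2*((2/(-6))*j) = 2*((2*(-1/6))*j) = 2*(-j/3) = -2*j/3)
(3423831 + 1822573)*(J(178, -1871) + C(-1373)) = (3423831 + 1822573)*(-18 - 2/3*(-1373)) = 5246404*(-18 + 2746/3) = 5246404*(2692/3) = 14123319568/3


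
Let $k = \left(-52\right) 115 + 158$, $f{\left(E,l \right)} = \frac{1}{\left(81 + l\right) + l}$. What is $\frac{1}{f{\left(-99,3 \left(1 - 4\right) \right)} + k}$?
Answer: $- \frac{63}{366785} \approx -0.00017176$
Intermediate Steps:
$f{\left(E,l \right)} = \frac{1}{81 + 2 l}$
$k = -5822$ ($k = -5980 + 158 = -5822$)
$\frac{1}{f{\left(-99,3 \left(1 - 4\right) \right)} + k} = \frac{1}{\frac{1}{81 + 2 \cdot 3 \left(1 - 4\right)} - 5822} = \frac{1}{\frac{1}{81 + 2 \cdot 3 \left(-3\right)} - 5822} = \frac{1}{\frac{1}{81 + 2 \left(-9\right)} - 5822} = \frac{1}{\frac{1}{81 - 18} - 5822} = \frac{1}{\frac{1}{63} - 5822} = \frac{1}{- \frac{366785}{63}} = - \frac{63}{366785}$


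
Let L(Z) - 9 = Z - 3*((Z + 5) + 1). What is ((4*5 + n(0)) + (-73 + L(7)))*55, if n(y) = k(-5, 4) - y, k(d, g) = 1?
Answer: -4125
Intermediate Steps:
L(Z) = -9 - 2*Z (L(Z) = 9 + (Z - 3*((Z + 5) + 1)) = 9 + (Z - 3*((5 + Z) + 1)) = 9 + (Z - 3*(6 + Z)) = 9 + (Z + (-18 - 3*Z)) = 9 + (-18 - 2*Z) = -9 - 2*Z)
n(y) = 1 - y
((4*5 + n(0)) + (-73 + L(7)))*55 = ((4*5 + (1 - 1*0)) + (-73 + (-9 - 2*7)))*55 = ((20 + (1 + 0)) + (-73 + (-9 - 14)))*55 = ((20 + 1) + (-73 - 23))*55 = (21 - 96)*55 = -75*55 = -4125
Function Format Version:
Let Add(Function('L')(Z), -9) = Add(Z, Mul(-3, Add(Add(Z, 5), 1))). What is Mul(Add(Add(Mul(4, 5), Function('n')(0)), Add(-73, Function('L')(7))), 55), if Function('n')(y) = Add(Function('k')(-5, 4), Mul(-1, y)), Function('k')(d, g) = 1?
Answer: -4125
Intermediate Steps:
Function('L')(Z) = Add(-9, Mul(-2, Z)) (Function('L')(Z) = Add(9, Add(Z, Mul(-3, Add(Add(Z, 5), 1)))) = Add(9, Add(Z, Mul(-3, Add(Add(5, Z), 1)))) = Add(9, Add(Z, Mul(-3, Add(6, Z)))) = Add(9, Add(Z, Add(-18, Mul(-3, Z)))) = Add(9, Add(-18, Mul(-2, Z))) = Add(-9, Mul(-2, Z)))
Function('n')(y) = Add(1, Mul(-1, y))
Mul(Add(Add(Mul(4, 5), Function('n')(0)), Add(-73, Function('L')(7))), 55) = Mul(Add(Add(Mul(4, 5), Add(1, Mul(-1, 0))), Add(-73, Add(-9, Mul(-2, 7)))), 55) = Mul(Add(Add(20, Add(1, 0)), Add(-73, Add(-9, -14))), 55) = Mul(Add(Add(20, 1), Add(-73, -23)), 55) = Mul(Add(21, -96), 55) = Mul(-75, 55) = -4125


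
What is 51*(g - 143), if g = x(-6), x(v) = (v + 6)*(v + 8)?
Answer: -7293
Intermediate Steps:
x(v) = (6 + v)*(8 + v)
g = 0 (g = 48 + (-6)**2 + 14*(-6) = 48 + 36 - 84 = 0)
51*(g - 143) = 51*(0 - 143) = 51*(-143) = -7293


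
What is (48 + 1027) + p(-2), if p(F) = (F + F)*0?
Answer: 1075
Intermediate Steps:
p(F) = 0 (p(F) = (2*F)*0 = 0)
(48 + 1027) + p(-2) = (48 + 1027) + 0 = 1075 + 0 = 1075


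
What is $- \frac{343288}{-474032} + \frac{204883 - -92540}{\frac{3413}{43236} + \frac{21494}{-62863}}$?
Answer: $- \frac{47899673822516705941}{42352576578910} \approx -1.131 \cdot 10^{6}$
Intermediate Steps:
$- \frac{343288}{-474032} + \frac{204883 - -92540}{\frac{3413}{43236} + \frac{21494}{-62863}} = \left(-343288\right) \left(- \frac{1}{474032}\right) + \frac{204883 + 92540}{3413 \cdot \frac{1}{43236} + 21494 \left(- \frac{1}{62863}\right)} = \frac{42911}{59254} + \frac{297423}{\frac{3413}{43236} - \frac{21494}{62863}} = \frac{42911}{59254} + \frac{297423}{- \frac{714763165}{2717944668}} = \frac{42911}{59254} + 297423 \left(- \frac{2717944668}{714763165}\right) = \frac{42911}{59254} - \frac{808379256990564}{714763165} = - \frac{47899673822516705941}{42352576578910}$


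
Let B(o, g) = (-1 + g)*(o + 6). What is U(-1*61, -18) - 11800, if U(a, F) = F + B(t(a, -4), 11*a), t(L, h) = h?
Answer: -13162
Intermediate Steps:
B(o, g) = (-1 + g)*(6 + o)
U(a, F) = -2 + F + 22*a (U(a, F) = F + (-6 - 1*(-4) + 6*(11*a) + (11*a)*(-4)) = F + (-6 + 4 + 66*a - 44*a) = F + (-2 + 22*a) = -2 + F + 22*a)
U(-1*61, -18) - 11800 = (-2 - 18 + 22*(-1*61)) - 11800 = (-2 - 18 + 22*(-61)) - 11800 = (-2 - 18 - 1342) - 11800 = -1362 - 11800 = -13162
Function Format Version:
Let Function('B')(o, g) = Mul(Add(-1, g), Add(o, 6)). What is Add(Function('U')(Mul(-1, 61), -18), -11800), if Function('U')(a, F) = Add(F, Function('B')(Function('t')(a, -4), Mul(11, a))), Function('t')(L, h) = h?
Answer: -13162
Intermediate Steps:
Function('B')(o, g) = Mul(Add(-1, g), Add(6, o))
Function('U')(a, F) = Add(-2, F, Mul(22, a)) (Function('U')(a, F) = Add(F, Add(-6, Mul(-1, -4), Mul(6, Mul(11, a)), Mul(Mul(11, a), -4))) = Add(F, Add(-6, 4, Mul(66, a), Mul(-44, a))) = Add(F, Add(-2, Mul(22, a))) = Add(-2, F, Mul(22, a)))
Add(Function('U')(Mul(-1, 61), -18), -11800) = Add(Add(-2, -18, Mul(22, Mul(-1, 61))), -11800) = Add(Add(-2, -18, Mul(22, -61)), -11800) = Add(Add(-2, -18, -1342), -11800) = Add(-1362, -11800) = -13162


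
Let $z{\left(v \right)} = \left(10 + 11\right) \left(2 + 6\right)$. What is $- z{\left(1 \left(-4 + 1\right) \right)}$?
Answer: $-168$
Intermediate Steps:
$z{\left(v \right)} = 168$ ($z{\left(v \right)} = 21 \cdot 8 = 168$)
$- z{\left(1 \left(-4 + 1\right) \right)} = \left(-1\right) 168 = -168$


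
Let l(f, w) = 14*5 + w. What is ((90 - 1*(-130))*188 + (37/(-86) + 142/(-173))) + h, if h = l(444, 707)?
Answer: 626895673/14878 ≈ 42136.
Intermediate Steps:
l(f, w) = 70 + w
h = 777 (h = 70 + 707 = 777)
((90 - 1*(-130))*188 + (37/(-86) + 142/(-173))) + h = ((90 - 1*(-130))*188 + (37/(-86) + 142/(-173))) + 777 = ((90 + 130)*188 + (37*(-1/86) + 142*(-1/173))) + 777 = (220*188 + (-37/86 - 142/173)) + 777 = (41360 - 18613/14878) + 777 = 615335467/14878 + 777 = 626895673/14878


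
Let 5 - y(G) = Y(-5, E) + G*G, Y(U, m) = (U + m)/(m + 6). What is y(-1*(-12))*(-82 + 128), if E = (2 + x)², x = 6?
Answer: -225147/35 ≈ -6432.8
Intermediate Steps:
E = 64 (E = (2 + 6)² = 8² = 64)
Y(U, m) = (U + m)/(6 + m)
y(G) = 291/70 - G² (y(G) = 5 - ((-5 + 64)/(6 + 64) + G*G) = 5 - (59/70 + G²) = 5 + (-59/70 - G²) = 291/70 - G²)
y(-1*(-12))*(-82 + 128) = (291/70 - (-1*(-12))²)*(-82 + 128) = (291/70 - 1*12²)*46 = (291/70 - 1*144)*46 = (291/70 - 144)*46 = -9789/70*46 = -225147/35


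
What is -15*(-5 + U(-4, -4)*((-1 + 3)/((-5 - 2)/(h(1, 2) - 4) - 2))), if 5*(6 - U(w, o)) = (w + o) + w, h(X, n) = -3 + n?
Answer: 495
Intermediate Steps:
U(w, o) = 6 - 2*w/5 - o/5 (U(w, o) = 6 - ((w + o) + w)/5 = 6 - ((o + w) + w)/5 = 6 - (o + 2*w)/5 = 6 + (-2*w/5 - o/5) = 6 - 2*w/5 - o/5)
-15*(-5 + U(-4, -4)*((-1 + 3)/((-5 - 2)/(h(1, 2) - 4) - 2))) = -15*(-5 + (6 - ⅖*(-4) - ⅕*(-4))*((-1 + 3)/((-5 - 2)/((-3 + 2) - 4) - 2))) = -15*(-5 + (6 + 8/5 + ⅘)*(2/(-7/(-1 - 4) - 2))) = -15*(-5 + 42*(2/(-7/(-5) - 2))/5) = -15*(-5 + 42*(2/(-7*(-⅕) - 2))/5) = -15*(-5 + 42*(2/(7/5 - 2))/5) = -15*(-5 + 42*(2/(-⅗))/5) = -15*(-5 + 42*(2*(-5/3))/5) = -15*(-5 + (42/5)*(-10/3)) = -15*(-5 - 28) = -15*(-33) = 495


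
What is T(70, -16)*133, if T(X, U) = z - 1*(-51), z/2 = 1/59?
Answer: 400463/59 ≈ 6787.5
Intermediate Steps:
z = 2/59 ≈ 0.033898
T(X, U) = 3011/59 (T(X, U) = 2/59 - 1*(-51) = 2/59 + 51 = 3011/59)
T(70, -16)*133 = (3011/59)*133 = 400463/59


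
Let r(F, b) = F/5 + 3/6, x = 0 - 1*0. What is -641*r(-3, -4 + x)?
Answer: 641/10 ≈ 64.100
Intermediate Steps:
x = 0 (x = 0 + 0 = 0)
r(F, b) = 1/2 + F/5 (r(F, b) = F*(1/5) + 3*(1/6) = F/5 + 1/2 = 1/2 + F/5)
-641*r(-3, -4 + x) = -641*(1/2 + (1/5)*(-3)) = -641*(1/2 - 3/5) = -641*(-1/10) = 641/10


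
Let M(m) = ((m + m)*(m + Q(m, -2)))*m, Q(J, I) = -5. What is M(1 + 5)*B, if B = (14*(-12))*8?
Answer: -96768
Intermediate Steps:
B = -1344 (B = -168*8 = -1344)
M(m) = 2*m²*(-5 + m) (M(m) = ((m + m)*(m - 5))*m = ((2*m)*(-5 + m))*m = (2*m*(-5 + m))*m = 2*m²*(-5 + m))
M(1 + 5)*B = (2*(1 + 5)²*(-5 + (1 + 5)))*(-1344) = (2*6²*(-5 + 6))*(-1344) = (2*36*1)*(-1344) = 72*(-1344) = -96768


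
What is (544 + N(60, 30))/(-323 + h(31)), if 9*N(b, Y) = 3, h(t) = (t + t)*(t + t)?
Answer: 1633/10563 ≈ 0.15460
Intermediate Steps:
h(t) = 4*t² (h(t) = (2*t)*(2*t) = 4*t²)
N(b, Y) = ⅓ (N(b, Y) = (⅑)*3 = ⅓)
(544 + N(60, 30))/(-323 + h(31)) = (544 + ⅓)/(-323 + 4*31²) = 1633/(3*(-323 + 4*961)) = 1633/(3*(-323 + 3844)) = (1633/3)/3521 = (1633/3)*(1/3521) = 1633/10563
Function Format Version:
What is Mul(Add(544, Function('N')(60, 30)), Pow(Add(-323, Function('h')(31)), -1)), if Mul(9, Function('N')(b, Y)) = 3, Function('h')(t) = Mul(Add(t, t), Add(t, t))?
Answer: Rational(1633, 10563) ≈ 0.15460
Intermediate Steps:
Function('h')(t) = Mul(4, Pow(t, 2)) (Function('h')(t) = Mul(Mul(2, t), Mul(2, t)) = Mul(4, Pow(t, 2)))
Function('N')(b, Y) = Rational(1, 3) (Function('N')(b, Y) = Mul(Rational(1, 9), 3) = Rational(1, 3))
Mul(Add(544, Function('N')(60, 30)), Pow(Add(-323, Function('h')(31)), -1)) = Mul(Add(544, Rational(1, 3)), Pow(Add(-323, Mul(4, Pow(31, 2))), -1)) = Mul(Rational(1633, 3), Pow(Add(-323, Mul(4, 961)), -1)) = Mul(Rational(1633, 3), Pow(Add(-323, 3844), -1)) = Mul(Rational(1633, 3), Pow(3521, -1)) = Mul(Rational(1633, 3), Rational(1, 3521)) = Rational(1633, 10563)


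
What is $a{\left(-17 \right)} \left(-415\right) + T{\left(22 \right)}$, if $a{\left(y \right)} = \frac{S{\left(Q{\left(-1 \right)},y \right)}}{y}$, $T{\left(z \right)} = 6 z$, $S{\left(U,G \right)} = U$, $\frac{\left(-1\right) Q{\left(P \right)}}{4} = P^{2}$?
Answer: $\frac{584}{17} \approx 34.353$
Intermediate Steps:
$Q{\left(P \right)} = - 4 P^{2}$
$a{\left(y \right)} = - \frac{4}{y}$ ($a{\left(y \right)} = \frac{\left(-4\right) \left(-1\right)^{2}}{y} = \frac{\left(-4\right) 1}{y} = - \frac{4}{y}$)
$a{\left(-17 \right)} \left(-415\right) + T{\left(22 \right)} = - \frac{4}{-17} \left(-415\right) + 6 \cdot 22 = \left(-4\right) \left(- \frac{1}{17}\right) \left(-415\right) + 132 = \frac{4}{17} \left(-415\right) + 132 = - \frac{1660}{17} + 132 = \frac{584}{17}$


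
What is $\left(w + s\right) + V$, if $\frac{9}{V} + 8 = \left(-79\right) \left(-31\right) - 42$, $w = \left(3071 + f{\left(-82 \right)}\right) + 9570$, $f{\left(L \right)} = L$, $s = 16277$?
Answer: $\frac{69177573}{2399} \approx 28836.0$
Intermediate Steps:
$w = 12559$ ($w = \left(3071 - 82\right) + 9570 = 2989 + 9570 = 12559$)
$V = \frac{9}{2399}$ ($V = \frac{9}{-8 - -2407} = \frac{9}{-8 + \left(2449 - 42\right)} = \frac{9}{-8 + 2407} = \frac{9}{2399} \approx 0.0037516$)
$\left(w + s\right) + V = \left(12559 + 16277\right) + \frac{9}{2399} = 28836 + \frac{9}{2399} = \frac{69177573}{2399}$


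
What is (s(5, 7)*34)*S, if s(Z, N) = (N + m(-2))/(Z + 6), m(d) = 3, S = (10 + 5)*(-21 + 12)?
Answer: -45900/11 ≈ -4172.7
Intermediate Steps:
S = -135 (S = 15*(-9) = -135)
s(Z, N) = (3 + N)/(6 + Z) (s(Z, N) = (N + 3)/(Z + 6) = (3 + N)/(6 + Z))
(s(5, 7)*34)*S = (((3 + 7)/(6 + 5))*34)*(-135) = ((10/11)*34)*(-135) = (340/11)*(-135) = -45900/11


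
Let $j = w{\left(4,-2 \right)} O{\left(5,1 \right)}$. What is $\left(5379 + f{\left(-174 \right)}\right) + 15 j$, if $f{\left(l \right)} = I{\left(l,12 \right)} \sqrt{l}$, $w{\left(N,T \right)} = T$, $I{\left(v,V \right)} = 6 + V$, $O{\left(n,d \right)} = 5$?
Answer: $5229 + 18 i \sqrt{174} \approx 5229.0 + 237.44 i$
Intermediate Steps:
$f{\left(l \right)} = 18 \sqrt{l}$ ($f{\left(l \right)} = \left(6 + 12\right) \sqrt{l} = 18 \sqrt{l}$)
$j = -10$ ($j = \left(-2\right) 5 = -10$)
$\left(5379 + f{\left(-174 \right)}\right) + 15 j = \left(5379 + 18 \sqrt{-174}\right) + 15 \left(-10\right) = \left(5379 + 18 i \sqrt{174}\right) - 150 = 5229 + 18 i \sqrt{174}$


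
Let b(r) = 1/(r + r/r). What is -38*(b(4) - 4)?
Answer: 722/5 ≈ 144.40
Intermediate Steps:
b(r) = 1/(1 + r) (b(r) = 1/(r + 1) = 1/(1 + r))
-38*(b(4) - 4) = -38*(1/(1 + 4) - 4) = -38*(1/5 - 4) = -38*(-19/5) = 722/5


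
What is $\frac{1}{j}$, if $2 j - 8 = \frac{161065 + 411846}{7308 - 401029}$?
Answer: $\frac{787442}{2576857} \approx 0.30558$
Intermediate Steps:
$j = \frac{2576857}{787442}$ ($j = 4 + \frac{\left(161065 + 411846\right) \frac{1}{7308 - 401029}}{2} = 4 + \frac{572911 \frac{1}{-393721}}{2} = 4 + \frac{572911 \left(- \frac{1}{393721}\right)}{2} = 4 + \frac{1}{2} \left(- \frac{572911}{393721}\right) = 4 - \frac{572911}{787442} = \frac{2576857}{787442} \approx 3.2724$)
$\frac{1}{j} = \frac{1}{\frac{2576857}{787442}} = \frac{787442}{2576857}$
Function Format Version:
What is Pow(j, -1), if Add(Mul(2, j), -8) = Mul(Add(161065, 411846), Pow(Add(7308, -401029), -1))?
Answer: Rational(787442, 2576857) ≈ 0.30558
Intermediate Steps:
j = Rational(2576857, 787442) (j = Add(4, Mul(Rational(1, 2), Mul(Add(161065, 411846), Pow(Add(7308, -401029), -1)))) = Add(4, Mul(Rational(1, 2), Mul(572911, Pow(-393721, -1)))) = Add(4, Mul(Rational(1, 2), Mul(572911, Rational(-1, 393721)))) = Add(4, Mul(Rational(1, 2), Rational(-572911, 393721))) = Add(4, Rational(-572911, 787442)) = Rational(2576857, 787442) ≈ 3.2724)
Pow(j, -1) = Pow(Rational(2576857, 787442), -1) = Rational(787442, 2576857)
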